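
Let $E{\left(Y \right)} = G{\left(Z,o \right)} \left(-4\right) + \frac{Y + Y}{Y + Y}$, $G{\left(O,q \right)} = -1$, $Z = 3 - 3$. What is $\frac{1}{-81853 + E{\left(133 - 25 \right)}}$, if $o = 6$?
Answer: $- \frac{1}{81848} \approx -1.2218 \cdot 10^{-5}$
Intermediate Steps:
$Z = 0$ ($Z = 3 - 3 = 0$)
$E{\left(Y \right)} = 5$ ($E{\left(Y \right)} = \left(-1\right) \left(-4\right) + \frac{Y + Y}{Y + Y} = 4 + \frac{2 Y}{2 Y} = 4 + 2 Y \frac{1}{2 Y} = 4 + 1 = 5$)
$\frac{1}{-81853 + E{\left(133 - 25 \right)}} = \frac{1}{-81853 + 5} = \frac{1}{-81848} = - \frac{1}{81848}$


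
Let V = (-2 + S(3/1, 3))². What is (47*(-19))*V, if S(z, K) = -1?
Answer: -8037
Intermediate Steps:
V = 9 (V = (-2 - 1)² = (-3)² = 9)
(47*(-19))*V = (47*(-19))*9 = -893*9 = -8037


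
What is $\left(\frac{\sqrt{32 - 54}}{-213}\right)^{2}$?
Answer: $- \frac{22}{45369} \approx -0.00048491$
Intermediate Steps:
$\left(\frac{\sqrt{32 - 54}}{-213}\right)^{2} = \left(\sqrt{-22} \left(- \frac{1}{213}\right)\right)^{2} = \left(i \sqrt{22} \left(- \frac{1}{213}\right)\right)^{2} = \left(- \frac{i \sqrt{22}}{213}\right)^{2} = - \frac{22}{45369}$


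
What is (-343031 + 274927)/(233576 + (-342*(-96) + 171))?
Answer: -68104/266579 ≈ -0.25547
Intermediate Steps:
(-343031 + 274927)/(233576 + (-342*(-96) + 171)) = -68104/(233576 + (32832 + 171)) = -68104/(233576 + 33003) = -68104/266579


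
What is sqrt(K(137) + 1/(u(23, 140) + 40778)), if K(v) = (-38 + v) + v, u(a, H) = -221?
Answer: sqrt(388189419321)/40557 ≈ 15.362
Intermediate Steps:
K(v) = -38 + 2*v
sqrt(K(137) + 1/(u(23, 140) + 40778)) = sqrt((-38 + 2*137) + 1/(-221 + 40778)) = sqrt((-38 + 274) + 1/40557) = sqrt(236 + 1/40557) = sqrt(9571453/40557) = sqrt(388189419321)/40557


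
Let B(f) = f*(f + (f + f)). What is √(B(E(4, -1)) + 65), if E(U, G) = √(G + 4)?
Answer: √74 ≈ 8.6023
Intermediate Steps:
E(U, G) = √(4 + G)
B(f) = 3*f² (B(f) = f*(f + 2*f) = f*(3*f) = 3*f²)
√(B(E(4, -1)) + 65) = √(3*(√(4 - 1))² + 65) = √(3*(√3)² + 65) = √(3*3 + 65) = √(9 + 65) = √74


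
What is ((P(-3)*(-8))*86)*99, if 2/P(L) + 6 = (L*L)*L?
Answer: 4128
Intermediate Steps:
P(L) = 2/(-6 + L³) (P(L) = 2/(-6 + (L*L)*L) = 2/(-6 + L²*L) = 2/(-6 + L³))
((P(-3)*(-8))*86)*99 = (((2/(-6 + (-3)³))*(-8))*86)*99 = (((2/(-6 - 27))*(-8))*86)*99 = (((2/(-33))*(-8))*86)*99 = (((2*(-1/33))*(-8))*86)*99 = (-2/33*(-8)*86)*99 = ((16/33)*86)*99 = (1376/33)*99 = 4128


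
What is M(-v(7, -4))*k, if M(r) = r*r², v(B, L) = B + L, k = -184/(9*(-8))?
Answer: -69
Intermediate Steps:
k = 23/9 (k = -184/(-72) = -184*(-1/72) = 23/9 ≈ 2.5556)
M(r) = r³
M(-v(7, -4))*k = (-(7 - 4))³*(23/9) = (-1*3)³*(23/9) = (-3)³*(23/9) = -27*23/9 = -69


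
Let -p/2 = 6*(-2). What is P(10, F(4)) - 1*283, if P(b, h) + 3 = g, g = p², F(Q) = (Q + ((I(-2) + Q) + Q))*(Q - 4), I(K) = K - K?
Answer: 290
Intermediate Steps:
I(K) = 0
F(Q) = 3*Q*(-4 + Q) (F(Q) = (Q + ((0 + Q) + Q))*(Q - 4) = (Q + (Q + Q))*(-4 + Q) = (Q + 2*Q)*(-4 + Q) = (3*Q)*(-4 + Q) = 3*Q*(-4 + Q))
p = 24 (p = -12*(-2) = -2*(-12) = 24)
g = 576 (g = 24² = 576)
P(b, h) = 573 (P(b, h) = -3 + 576 = 573)
P(10, F(4)) - 1*283 = 573 - 1*283 = 573 - 283 = 290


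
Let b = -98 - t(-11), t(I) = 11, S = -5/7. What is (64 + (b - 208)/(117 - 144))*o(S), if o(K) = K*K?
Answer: 51125/1323 ≈ 38.643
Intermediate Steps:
S = -5/7 (S = -5*1/7 = -5/7 ≈ -0.71429)
b = -109 (b = -98 - 1*11 = -98 - 11 = -109)
o(K) = K**2
(64 + (b - 208)/(117 - 144))*o(S) = (64 + (-109 - 208)/(117 - 144))*(-5/7)**2 = (64 - 317/(-27))*(25/49) = (64 - 317*(-1/27))*(25/49) = (64 + 317/27)*(25/49) = (2045/27)*(25/49) = 51125/1323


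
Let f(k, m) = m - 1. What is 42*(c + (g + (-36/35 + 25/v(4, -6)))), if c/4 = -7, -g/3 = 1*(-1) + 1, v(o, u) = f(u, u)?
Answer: -6846/5 ≈ -1369.2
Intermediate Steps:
f(k, m) = -1 + m
v(o, u) = -1 + u
g = 0 (g = -3*(1*(-1) + 1) = -3*(-1 + 1) = -3*0 = 0)
c = -28 (c = 4*(-7) = -28)
42*(c + (g + (-36/35 + 25/v(4, -6)))) = 42*(-28 + (0 + (-36/35 + 25/(-1 - 6)))) = 42*(-28 + (0 + (-36*1/35 + 25/(-7)))) = 42*(-28 + (0 + (-36/35 + 25*(-⅐)))) = 42*(-28 + (0 + (-36/35 - 25/7))) = 42*(-28 + (0 - 23/5)) = 42*(-28 - 23/5) = 42*(-163/5) = -6846/5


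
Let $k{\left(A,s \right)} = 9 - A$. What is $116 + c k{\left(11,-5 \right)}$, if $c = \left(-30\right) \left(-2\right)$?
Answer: $-4$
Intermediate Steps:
$c = 60$
$116 + c k{\left(11,-5 \right)} = 116 + 60 \left(9 - 11\right) = 116 + 60 \left(-2\right) = 116 - 120 = -4$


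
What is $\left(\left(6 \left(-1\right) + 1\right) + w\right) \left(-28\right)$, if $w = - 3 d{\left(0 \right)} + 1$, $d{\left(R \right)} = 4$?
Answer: $448$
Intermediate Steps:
$w = -11$ ($w = \left(-3\right) 4 + 1 = -12 + 1 = -11$)
$\left(\left(6 \left(-1\right) + 1\right) + w\right) \left(-28\right) = \left(\left(6 \left(-1\right) + 1\right) - 11\right) \left(-28\right) = \left(\left(-6 + 1\right) - 11\right) \left(-28\right) = \left(-5 - 11\right) \left(-28\right) = \left(-16\right) \left(-28\right) = 448$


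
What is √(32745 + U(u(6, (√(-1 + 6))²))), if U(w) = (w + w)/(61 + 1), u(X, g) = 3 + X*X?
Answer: √31469154/31 ≈ 180.96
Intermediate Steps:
u(X, g) = 3 + X²
U(w) = w/31 (U(w) = (2*w)/62 = (2*w)*(1/62) = w/31)
√(32745 + U(u(6, (√(-1 + 6))²))) = √(32745 + (3 + 6²)/31) = √(32745 + (3 + 36)/31) = √(32745 + (1/31)*39) = √(32745 + 39/31) = √(1015134/31) = √31469154/31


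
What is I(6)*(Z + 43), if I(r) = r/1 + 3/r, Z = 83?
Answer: 819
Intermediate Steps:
I(r) = r + 3/r (I(r) = r*1 + 3/r = r + 3/r)
I(6)*(Z + 43) = (6 + 3/6)*(83 + 43) = (6 + 3*(⅙))*126 = (6 + ½)*126 = (13/2)*126 = 819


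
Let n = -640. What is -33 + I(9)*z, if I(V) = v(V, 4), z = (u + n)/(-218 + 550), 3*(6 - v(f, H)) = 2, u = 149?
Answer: -10181/249 ≈ -40.888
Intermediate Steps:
v(f, H) = 16/3 (v(f, H) = 6 - ⅓*2 = 6 - ⅔ = 16/3)
z = -491/332 (z = (149 - 640)/(-218 + 550) = -491/332 ≈ -1.4789)
I(V) = 16/3
-33 + I(9)*z = -33 + (16/3)*(-491/332) = -33 - 1964/249 = -10181/249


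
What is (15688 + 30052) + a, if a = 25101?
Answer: 70841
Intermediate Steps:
(15688 + 30052) + a = (15688 + 30052) + 25101 = 45740 + 25101 = 70841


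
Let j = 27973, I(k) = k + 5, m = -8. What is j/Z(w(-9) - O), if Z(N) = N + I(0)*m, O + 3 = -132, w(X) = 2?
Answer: 27973/97 ≈ 288.38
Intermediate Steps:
I(k) = 5 + k
O = -135 (O = -3 - 132 = -135)
Z(N) = -40 + N (Z(N) = N + (5 + 0)*(-8) = N + 5*(-8) = N - 40 = -40 + N)
j/Z(w(-9) - O) = 27973/(-40 + (2 - 1*(-135))) = 27973/(-40 + (2 + 135)) = 27973/(-40 + 137) = 27973/97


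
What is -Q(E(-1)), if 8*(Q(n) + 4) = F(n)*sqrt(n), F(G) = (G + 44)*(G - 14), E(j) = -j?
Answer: 617/8 ≈ 77.125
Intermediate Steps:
F(G) = (-14 + G)*(44 + G) (F(G) = (44 + G)*(-14 + G) = (-14 + G)*(44 + G))
Q(n) = -4 + sqrt(n)*(-616 + n**2 + 30*n)/8 (Q(n) = -4 + ((-616 + n**2 + 30*n)*sqrt(n))/8 = -4 + (sqrt(n)*(-616 + n**2 + 30*n))/8 = -4 + sqrt(n)*(-616 + n**2 + 30*n)/8)
-Q(E(-1)) = -(-4 + sqrt(-1*(-1))*(-616 + (-1*(-1))**2 + 30*(-1*(-1)))/8) = -(-4 + sqrt(1)*(-616 + 1**2 + 30*1)/8) = -(-4 + (1/8)*1*(-616 + 1 + 30)) = -(-4 + (1/8)*1*(-585)) = -(-4 - 585/8) = -1*(-617/8) = 617/8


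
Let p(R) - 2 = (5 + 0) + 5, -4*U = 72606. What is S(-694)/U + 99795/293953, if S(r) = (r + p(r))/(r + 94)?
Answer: 543328444777/1600706363850 ≈ 0.33943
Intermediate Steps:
U = -36303/2 (U = -1/4*72606 = -36303/2 ≈ -18152.)
p(R) = 12 (p(R) = 2 + ((5 + 0) + 5) = 2 + (5 + 5) = 2 + 10 = 12)
S(r) = (12 + r)/(94 + r) (S(r) = (r + 12)/(r + 94) = (12 + r)/(94 + r))
S(-694)/U + 99795/293953 = ((12 - 694)/(94 - 694))/(-36303/2) + 99795/293953 = (-682/(-600))*(-2/36303) + 99795*(1/293953) = -1/600*(-682)*(-2/36303) + 99795/293953 = (341/300)*(-2/36303) + 99795/293953 = -341/5445450 + 99795/293953 = 543328444777/1600706363850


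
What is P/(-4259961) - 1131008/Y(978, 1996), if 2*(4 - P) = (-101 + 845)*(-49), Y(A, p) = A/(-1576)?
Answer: 1265541122662232/694373643 ≈ 1.8226e+6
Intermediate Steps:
Y(A, p) = -A/1576 (Y(A, p) = A*(-1/1576) = -A/1576)
P = 18232 (P = 4 - (-101 + 845)*(-49)/2 = 4 - 372*(-49) = 4 - ½*(-36456) = 4 + 18228 = 18232)
P/(-4259961) - 1131008/Y(978, 1996) = 18232/(-4259961) - 1131008/((-1/1576*978)) = 18232*(-1/4259961) - 1131008/(-489/788) = -18232/4259961 - 1131008*(-788/489) = -18232/4259961 + 891234304/489 = 1265541122662232/694373643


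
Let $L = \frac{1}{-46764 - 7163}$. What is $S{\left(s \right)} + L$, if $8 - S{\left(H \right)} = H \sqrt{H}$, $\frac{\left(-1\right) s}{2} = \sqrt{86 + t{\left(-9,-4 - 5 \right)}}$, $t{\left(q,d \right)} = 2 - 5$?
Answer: $\frac{431415}{53927} + 2 i \sqrt{2} \cdot 83^{\frac{3}{4}} \approx 8.0 + 77.777 i$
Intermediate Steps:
$t{\left(q,d \right)} = -3$
$s = - 2 \sqrt{83}$ ($s = - 2 \sqrt{86 - 3} = - 2 \sqrt{83} \approx -18.221$)
$L = - \frac{1}{53927}$ ($L = \frac{1}{-53927} = - \frac{1}{53927} \approx -1.8544 \cdot 10^{-5}$)
$S{\left(H \right)} = 8 - H^{\frac{3}{2}}$ ($S{\left(H \right)} = 8 - H \sqrt{H} = 8 - H^{\frac{3}{2}}$)
$S{\left(s \right)} + L = \left(8 - \left(- 2 \sqrt{83}\right)^{\frac{3}{2}}\right) - \frac{1}{53927} = \left(8 - - 2 i \sqrt{2} \cdot 83^{\frac{3}{4}}\right) - \frac{1}{53927} = \left(8 + 2 i \sqrt{2} \cdot 83^{\frac{3}{4}}\right) - \frac{1}{53927} = \frac{431415}{53927} + 2 i \sqrt{2} \cdot 83^{\frac{3}{4}}$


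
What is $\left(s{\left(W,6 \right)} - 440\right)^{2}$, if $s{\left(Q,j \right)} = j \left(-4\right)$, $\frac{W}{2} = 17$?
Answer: $215296$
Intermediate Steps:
$W = 34$ ($W = 2 \cdot 17 = 34$)
$s{\left(Q,j \right)} = - 4 j$
$\left(s{\left(W,6 \right)} - 440\right)^{2} = \left(\left(-4\right) 6 - 440\right)^{2} = \left(-24 - 440\right)^{2} = \left(-464\right)^{2} = 215296$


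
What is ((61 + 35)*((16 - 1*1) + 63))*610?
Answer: 4567680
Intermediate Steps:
((61 + 35)*((16 - 1*1) + 63))*610 = (96*((16 - 1) + 63))*610 = (96*(15 + 63))*610 = (96*78)*610 = 7488*610 = 4567680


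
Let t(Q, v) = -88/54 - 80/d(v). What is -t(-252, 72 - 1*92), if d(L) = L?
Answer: -64/27 ≈ -2.3704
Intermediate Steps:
t(Q, v) = -44/27 - 80/v (t(Q, v) = -88/54 - 80/v = -88*1/54 - 80/v = -44/27 - 80/v)
-t(-252, 72 - 1*92) = -(-44/27 - 80/(72 - 1*92)) = -(-44/27 - 80/(72 - 92)) = -(-44/27 - 80/(-20)) = -(-44/27 - 80*(-1/20)) = -(-44/27 + 4) = -1*64/27 = -64/27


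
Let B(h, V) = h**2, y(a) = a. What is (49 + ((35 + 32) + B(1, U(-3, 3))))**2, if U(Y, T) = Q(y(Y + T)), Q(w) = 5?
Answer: 13689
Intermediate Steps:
U(Y, T) = 5
(49 + ((35 + 32) + B(1, U(-3, 3))))**2 = (49 + ((35 + 32) + 1**2))**2 = (49 + (67 + 1))**2 = (49 + 68)**2 = 117**2 = 13689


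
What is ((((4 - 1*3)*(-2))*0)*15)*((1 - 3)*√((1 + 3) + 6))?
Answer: 0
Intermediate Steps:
((((4 - 1*3)*(-2))*0)*15)*((1 - 3)*√((1 + 3) + 6)) = ((((4 - 3)*(-2))*0)*15)*(-2*√(4 + 6)) = (((1*(-2))*0)*15)*(-2*√10) = (-2*0*15)*(-2*√10) = (0*15)*(-2*√10) = 0*(-2*√10) = 0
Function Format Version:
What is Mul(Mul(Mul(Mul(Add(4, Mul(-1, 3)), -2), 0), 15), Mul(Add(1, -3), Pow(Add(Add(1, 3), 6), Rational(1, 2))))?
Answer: 0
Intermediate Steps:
Mul(Mul(Mul(Mul(Add(4, Mul(-1, 3)), -2), 0), 15), Mul(Add(1, -3), Pow(Add(Add(1, 3), 6), Rational(1, 2)))) = Mul(Mul(Mul(Mul(Add(4, -3), -2), 0), 15), Mul(-2, Pow(Add(4, 6), Rational(1, 2)))) = Mul(Mul(Mul(Mul(1, -2), 0), 15), Mul(-2, Pow(10, Rational(1, 2)))) = Mul(Mul(Mul(-2, 0), 15), Mul(-2, Pow(10, Rational(1, 2)))) = Mul(Mul(0, 15), Mul(-2, Pow(10, Rational(1, 2)))) = Mul(0, Mul(-2, Pow(10, Rational(1, 2)))) = 0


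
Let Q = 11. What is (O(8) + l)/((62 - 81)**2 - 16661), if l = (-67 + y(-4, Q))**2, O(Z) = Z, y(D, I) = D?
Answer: -5049/16300 ≈ -0.30975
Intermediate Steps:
l = 5041 (l = (-67 - 4)**2 = (-71)**2 = 5041)
(O(8) + l)/((62 - 81)**2 - 16661) = (8 + 5041)/((62 - 81)**2 - 16661) = 5049/((-19)**2 - 16661) = 5049/(361 - 16661) = 5049/(-16300) = 5049*(-1/16300) = -5049/16300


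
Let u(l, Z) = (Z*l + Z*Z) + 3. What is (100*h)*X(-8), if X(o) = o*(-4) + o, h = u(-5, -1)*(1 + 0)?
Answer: 21600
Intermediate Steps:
u(l, Z) = 3 + Z² + Z*l (u(l, Z) = (Z*l + Z²) + 3 = (Z² + Z*l) + 3 = 3 + Z² + Z*l)
h = 9 (h = (3 + (-1)² - 1*(-5))*(1 + 0) = (3 + 1 + 5)*1 = 9*1 = 9)
X(o) = -3*o (X(o) = -4*o + o = -3*o)
(100*h)*X(-8) = (100*9)*(-3*(-8)) = 900*24 = 21600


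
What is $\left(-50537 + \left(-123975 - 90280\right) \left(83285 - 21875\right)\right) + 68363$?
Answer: $-13157381724$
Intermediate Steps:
$\left(-50537 + \left(-123975 - 90280\right) \left(83285 - 21875\right)\right) + 68363 = \left(-50537 - 13157399550\right) + 68363 = -13157450087 + 68363 = -13157381724$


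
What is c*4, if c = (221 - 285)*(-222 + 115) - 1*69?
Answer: 27116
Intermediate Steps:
c = 6779 (c = -64*(-107) - 69 = 6848 - 69 = 6779)
c*4 = 6779*4 = 27116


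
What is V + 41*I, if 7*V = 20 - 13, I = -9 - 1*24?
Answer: -1352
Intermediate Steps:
I = -33 (I = -9 - 24 = -33)
V = 1 (V = (20 - 13)/7 = (1/7)*7 = 1)
V + 41*I = 1 + 41*(-33) = 1 - 1353 = -1352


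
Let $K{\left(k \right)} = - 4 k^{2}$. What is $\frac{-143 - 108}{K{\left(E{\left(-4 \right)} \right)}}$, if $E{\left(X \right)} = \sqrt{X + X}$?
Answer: $- \frac{251}{32} \approx -7.8438$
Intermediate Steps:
$E{\left(X \right)} = \sqrt{2} \sqrt{X}$ ($E{\left(X \right)} = \sqrt{2 X} = \sqrt{2} \sqrt{X}$)
$\frac{-143 - 108}{K{\left(E{\left(-4 \right)} \right)}} = \frac{-143 - 108}{\left(-4\right) \left(\sqrt{2} \sqrt{-4}\right)^{2}} = - \frac{251}{\left(-4\right) \left(\sqrt{2} \cdot 2 i\right)^{2}} = - \frac{251}{\left(-4\right) \left(2 i \sqrt{2}\right)^{2}} = - \frac{251}{\left(-4\right) \left(-8\right)} = - \frac{251}{32}$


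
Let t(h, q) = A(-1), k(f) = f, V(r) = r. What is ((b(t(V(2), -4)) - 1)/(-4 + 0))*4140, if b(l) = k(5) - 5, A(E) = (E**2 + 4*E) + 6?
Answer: 1035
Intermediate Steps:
A(E) = 6 + E**2 + 4*E
t(h, q) = 3 (t(h, q) = 6 + (-1)**2 + 4*(-1) = 6 + 1 - 4 = 3)
b(l) = 0 (b(l) = 5 - 5 = 0)
((b(t(V(2), -4)) - 1)/(-4 + 0))*4140 = ((0 - 1)/(-4 + 0))*4140 = -1/(-4)*4140 = -1*(-1/4)*4140 = (1/4)*4140 = 1035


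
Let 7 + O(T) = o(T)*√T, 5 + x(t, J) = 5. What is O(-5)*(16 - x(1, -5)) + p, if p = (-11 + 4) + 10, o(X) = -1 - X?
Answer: -109 + 64*I*√5 ≈ -109.0 + 143.11*I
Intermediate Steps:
x(t, J) = 0 (x(t, J) = -5 + 5 = 0)
p = 3 (p = -7 + 10 = 3)
O(T) = -7 + √T*(-1 - T) (O(T) = -7 + (-1 - T)*√T = -7 + √T*(-1 - T))
O(-5)*(16 - x(1, -5)) + p = (-7 - √(-5)*(1 - 5))*(16 - 1*0) + 3 = (-7 - 1*I*√5*(-4))*(16 + 0) + 3 = (-7 + 4*I*√5)*16 + 3 = (-112 + 64*I*√5) + 3 = -109 + 64*I*√5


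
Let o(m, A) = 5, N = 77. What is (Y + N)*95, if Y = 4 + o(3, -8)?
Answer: 8170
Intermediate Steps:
Y = 9 (Y = 4 + 5 = 9)
(Y + N)*95 = (9 + 77)*95 = 86*95 = 8170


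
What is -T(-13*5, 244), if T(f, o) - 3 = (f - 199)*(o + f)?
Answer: 47253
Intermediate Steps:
T(f, o) = 3 + (-199 + f)*(f + o) (T(f, o) = 3 + (f - 199)*(o + f) = 3 + (-199 + f)*(f + o))
-T(-13*5, 244) = -(3 + (-13*5)**2 - (-2587)*5 - 199*244 - 13*5*244) = -(3 + (-65)**2 - 199*(-65) - 48556 - 65*244) = -(3 + 4225 + 12935 - 48556 - 15860) = -1*(-47253) = 47253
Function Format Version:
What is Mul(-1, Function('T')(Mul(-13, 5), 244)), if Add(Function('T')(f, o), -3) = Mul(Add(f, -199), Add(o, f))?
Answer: 47253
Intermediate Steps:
Function('T')(f, o) = Add(3, Mul(Add(-199, f), Add(f, o))) (Function('T')(f, o) = Add(3, Mul(Add(f, -199), Add(o, f))) = Add(3, Mul(Add(-199, f), Add(f, o))))
Mul(-1, Function('T')(Mul(-13, 5), 244)) = Mul(-1, Add(3, Pow(Mul(-13, 5), 2), Mul(-199, Mul(-13, 5)), Mul(-199, 244), Mul(Mul(-13, 5), 244))) = Mul(-1, Add(3, Pow(-65, 2), Mul(-199, -65), -48556, Mul(-65, 244))) = Mul(-1, Add(3, 4225, 12935, -48556, -15860)) = Mul(-1, -47253) = 47253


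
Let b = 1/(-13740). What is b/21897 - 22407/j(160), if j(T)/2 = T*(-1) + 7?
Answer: 374526506953/5114701260 ≈ 73.225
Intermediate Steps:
j(T) = 14 - 2*T (j(T) = 2*(T*(-1) + 7) = 2*(-T + 7) = 2*(7 - T) = 14 - 2*T)
b = -1/13740 ≈ -7.2780e-5
b/21897 - 22407/j(160) = -1/13740/21897 - 22407/(14 - 2*160) = -1/13740*1/21897 - 22407/(14 - 320) = -1/300864780 - 22407/(-306) = -1/300864780 - 22407*(-1/306) = -1/300864780 + 7469/102 = 374526506953/5114701260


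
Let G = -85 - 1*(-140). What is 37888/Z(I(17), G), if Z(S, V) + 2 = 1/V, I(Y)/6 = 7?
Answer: -2083840/109 ≈ -19118.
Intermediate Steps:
I(Y) = 42 (I(Y) = 6*7 = 42)
G = 55 (G = -85 + 140 = 55)
Z(S, V) = -2 + 1/V
37888/Z(I(17), G) = 37888/(-2 + 1/55) = 37888/(-109/55) = 37888*(-55/109) = -2083840/109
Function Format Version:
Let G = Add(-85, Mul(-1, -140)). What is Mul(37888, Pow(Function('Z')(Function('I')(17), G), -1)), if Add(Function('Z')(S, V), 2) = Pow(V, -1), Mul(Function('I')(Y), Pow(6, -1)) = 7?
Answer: Rational(-2083840, 109) ≈ -19118.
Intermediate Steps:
Function('I')(Y) = 42 (Function('I')(Y) = Mul(6, 7) = 42)
G = 55 (G = Add(-85, 140) = 55)
Function('Z')(S, V) = Add(-2, Pow(V, -1))
Mul(37888, Pow(Function('Z')(Function('I')(17), G), -1)) = Mul(37888, Pow(Add(-2, Pow(55, -1)), -1)) = Mul(37888, Pow(Add(-2, Rational(1, 55)), -1)) = Mul(37888, Pow(Rational(-109, 55), -1)) = Mul(37888, Rational(-55, 109)) = Rational(-2083840, 109)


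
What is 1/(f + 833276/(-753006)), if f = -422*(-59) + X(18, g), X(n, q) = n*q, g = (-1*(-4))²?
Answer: 376503/9482187920 ≈ 3.9706e-5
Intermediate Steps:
g = 16 (g = 4² = 16)
f = 25186 (f = -422*(-59) + 18*16 = 24898 + 288 = 25186)
1/(f + 833276/(-753006)) = 1/(25186 + 833276/(-753006)) = 1/(25186 + 833276*(-1/753006)) = 1/(25186 - 416638/376503) = 1/(9482187920/376503) = 376503/9482187920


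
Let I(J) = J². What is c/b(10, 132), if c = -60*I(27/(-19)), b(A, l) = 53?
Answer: -43740/19133 ≈ -2.2861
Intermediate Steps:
c = -43740/361 (c = -60*(27/(-19))² = -60*(27*(-1/19))² = -60*(-27/19)² = -60*729/361 = -43740/361 ≈ -121.16)
c/b(10, 132) = -43740/361/53 = -43740/361*1/53 = -43740/19133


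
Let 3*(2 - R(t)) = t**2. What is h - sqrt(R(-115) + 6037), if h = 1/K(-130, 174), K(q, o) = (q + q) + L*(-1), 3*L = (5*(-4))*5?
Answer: -3/680 - 2*sqrt(3669)/3 ≈ -40.386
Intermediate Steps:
L = -100/3 (L = ((5*(-4))*5)/3 = (-20*5)/3 = (1/3)*(-100) = -100/3 ≈ -33.333)
R(t) = 2 - t**2/3
K(q, o) = 100/3 + 2*q (K(q, o) = (q + q) - 100/3*(-1) = 2*q + 100/3 = 100/3 + 2*q)
h = -3/680 (h = 1/(100/3 + 2*(-130)) = 1/(100/3 - 260) = 1/(-680/3) = -3/680 ≈ -0.0044118)
h - sqrt(R(-115) + 6037) = -3/680 - sqrt((2 - 1/3*(-115)**2) + 6037) = -3/680 - sqrt((2 - 1/3*13225) + 6037) = -3/680 - sqrt((2 - 13225/3) + 6037) = -3/680 - sqrt(-13219/3 + 6037) = -3/680 - sqrt(4892/3) = -3/680 - 2*sqrt(3669)/3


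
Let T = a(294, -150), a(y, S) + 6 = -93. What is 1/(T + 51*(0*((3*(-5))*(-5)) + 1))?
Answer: -1/48 ≈ -0.020833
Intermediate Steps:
a(y, S) = -99 (a(y, S) = -6 - 93 = -99)
T = -99
1/(T + 51*(0*((3*(-5))*(-5)) + 1)) = 1/(-99 + 51*(0*((3*(-5))*(-5)) + 1)) = 1/(-99 + 51*(0*(-15*(-5)) + 1)) = 1/(-99 + 51*(0*75 + 1)) = 1/(-99 + 51*(0 + 1)) = 1/(-99 + 51*1) = 1/(-99 + 51) = 1/(-48) = -1/48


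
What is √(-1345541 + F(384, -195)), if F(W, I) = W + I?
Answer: 2*I*√336338 ≈ 1159.9*I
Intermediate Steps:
F(W, I) = I + W
√(-1345541 + F(384, -195)) = √(-1345541 + (-195 + 384)) = √(-1345541 + 189) = √(-1345352) = 2*I*√336338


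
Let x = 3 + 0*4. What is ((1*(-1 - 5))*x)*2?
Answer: -36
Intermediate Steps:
x = 3 (x = 3 + 0 = 3)
((1*(-1 - 5))*x)*2 = ((1*(-1 - 5))*3)*2 = ((1*(-6))*3)*2 = -6*3*2 = -18*2 = -36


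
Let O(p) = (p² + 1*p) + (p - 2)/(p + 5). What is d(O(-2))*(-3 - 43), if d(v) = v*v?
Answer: -184/9 ≈ -20.444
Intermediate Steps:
O(p) = p + p² + (-2 + p)/(5 + p) (O(p) = (p² + p) + (-2 + p)/(5 + p) = (p + p²) + (-2 + p)/(5 + p) = p + p² + (-2 + p)/(5 + p))
d(v) = v²
d(O(-2))*(-3 - 43) = ((-2 + (-2)³ + 6*(-2) + 6*(-2)²)/(5 - 2))²*(-3 - 43) = ((-2 - 8 - 12 + 6*4)/3)²*(-46) = ((-2 - 8 - 12 + 24)/3)²*(-46) = ((⅓)*2)²*(-46) = (⅔)²*(-46) = (4/9)*(-46) = -184/9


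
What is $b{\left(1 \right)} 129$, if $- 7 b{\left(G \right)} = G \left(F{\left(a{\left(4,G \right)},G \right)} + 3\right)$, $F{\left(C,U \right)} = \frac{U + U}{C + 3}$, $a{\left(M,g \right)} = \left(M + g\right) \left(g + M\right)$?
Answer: $- \frac{5547}{98} \approx -56.602$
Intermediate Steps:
$a{\left(M,g \right)} = \left(M + g\right)^{2}$ ($a{\left(M,g \right)} = \left(M + g\right) \left(M + g\right) = \left(M + g\right)^{2}$)
$F{\left(C,U \right)} = \frac{2 U}{3 + C}$
$b{\left(G \right)} = - \frac{G \left(3 + \frac{2 G}{3 + \left(4 + G\right)^{2}}\right)}{7}$ ($b{\left(G \right)} = - \frac{G \left(\frac{2 G}{3 + \left(4 + G\right)^{2}} + 3\right)}{7} = - \frac{G \left(3 + \frac{2 G}{3 + \left(4 + G\right)^{2}}\right)}{7}$)
$b{\left(1 \right)} 129 = \left(-1\right) 1 \frac{1}{21 + 7 \left(4 + 1\right)^{2}} \left(9 + 2 \cdot 1 + 3 \left(4 + 1\right)^{2}\right) 129 = \left(-1\right) 1 \frac{1}{21 + 7 \cdot 5^{2}} \left(9 + 2 + 3 \cdot 5^{2}\right) 129 = \left(-1\right) 1 \frac{1}{21 + 7 \cdot 25} \left(9 + 2 + 3 \cdot 25\right) 129 = \left(-1\right) 1 \frac{1}{21 + 175} \left(9 + 2 + 75\right) 129 = \left(-1\right) 1 \cdot \frac{1}{196} \cdot 86 \cdot 129 = \left(- \frac{43}{98}\right) 129 = - \frac{5547}{98}$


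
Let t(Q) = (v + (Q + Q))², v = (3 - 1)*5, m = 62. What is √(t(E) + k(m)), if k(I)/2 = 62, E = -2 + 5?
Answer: 2*√95 ≈ 19.494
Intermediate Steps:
E = 3
v = 10 (v = 2*5 = 10)
k(I) = 124 (k(I) = 2*62 = 124)
t(Q) = (10 + 2*Q)² (t(Q) = (10 + (Q + Q))² = (10 + 2*Q)²)
√(t(E) + k(m)) = √(4*(5 + 3)² + 124) = √(4*8² + 124) = √(4*64 + 124) = √(256 + 124) = √380 = 2*√95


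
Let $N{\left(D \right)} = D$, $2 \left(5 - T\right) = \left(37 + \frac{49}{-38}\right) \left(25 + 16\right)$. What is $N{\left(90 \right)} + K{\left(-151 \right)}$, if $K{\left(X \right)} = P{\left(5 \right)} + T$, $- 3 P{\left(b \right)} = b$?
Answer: $- \frac{145631}{228} \approx -638.73$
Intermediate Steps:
$T = - \frac{55257}{76}$ ($T = 5 - \frac{\left(37 + \frac{49}{-38}\right) \left(25 + 16\right)}{2} = 5 - \frac{\left(37 + 49 \left(- \frac{1}{38}\right)\right) 41}{2} = 5 - \frac{\left(37 - \frac{49}{38}\right) 41}{2} = 5 - \frac{\frac{1357}{38} \cdot 41}{2} = 5 - \frac{55637}{76} = - \frac{55257}{76} \approx -727.07$)
$P{\left(b \right)} = - \frac{b}{3}$
$K{\left(X \right)} = - \frac{166151}{228}$ ($K{\left(X \right)} = \left(- \frac{1}{3}\right) 5 - \frac{55257}{76} = - \frac{5}{3} - \frac{55257}{76} = - \frac{166151}{228}$)
$N{\left(90 \right)} + K{\left(-151 \right)} = 90 - \frac{166151}{228} = - \frac{145631}{228}$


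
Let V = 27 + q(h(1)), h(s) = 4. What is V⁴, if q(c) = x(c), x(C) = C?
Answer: 923521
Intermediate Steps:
q(c) = c
V = 31 (V = 27 + 4 = 31)
V⁴ = 31⁴ = 923521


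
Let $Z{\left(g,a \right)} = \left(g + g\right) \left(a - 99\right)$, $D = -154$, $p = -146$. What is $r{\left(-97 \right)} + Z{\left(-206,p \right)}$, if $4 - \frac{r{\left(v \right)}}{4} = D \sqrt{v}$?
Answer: $100956 + 616 i \sqrt{97} \approx 1.0096 \cdot 10^{5} + 6066.9 i$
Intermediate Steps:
$r{\left(v \right)} = 16 + 616 \sqrt{v}$ ($r{\left(v \right)} = 16 - 4 \left(- 154 \sqrt{v}\right) = 16 + 616 \sqrt{v}$)
$Z{\left(g,a \right)} = 2 g \left(-99 + a\right)$
$r{\left(-97 \right)} + Z{\left(-206,p \right)} = \left(16 + 616 \sqrt{-97}\right) + 2 \left(-206\right) \left(-99 - 146\right) = \left(16 + 616 i \sqrt{97}\right) + 2 \left(-206\right) \left(-245\right) = \left(16 + 616 i \sqrt{97}\right) + 100940 = 100956 + 616 i \sqrt{97}$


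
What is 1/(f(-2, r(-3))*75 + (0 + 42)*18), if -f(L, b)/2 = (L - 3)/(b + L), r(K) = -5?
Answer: 7/4542 ≈ 0.0015412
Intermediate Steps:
f(L, b) = -2*(-3 + L)/(L + b) (f(L, b) = -2*(L - 3)/(b + L) = -2*(-3 + L)/(L + b))
1/(f(-2, r(-3))*75 + (0 + 42)*18) = 1/((2*(3 - 1*(-2))/(-2 - 5))*75 + (0 + 42)*18) = 1/((2*(3 + 2)/(-7))*75 + 42*18) = 1/((2*(-⅐)*5)*75 + 756) = 1/(-10/7*75 + 756) = 1/(-750/7 + 756) = 1/(4542/7) = 7/4542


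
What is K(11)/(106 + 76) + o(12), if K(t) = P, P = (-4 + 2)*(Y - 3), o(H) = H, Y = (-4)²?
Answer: 83/7 ≈ 11.857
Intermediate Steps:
Y = 16
P = -26 (P = (-4 + 2)*(16 - 3) = -2*13 = -26)
K(t) = -26
K(11)/(106 + 76) + o(12) = -26/(106 + 76) + 12 = -26/182 + 12 = (1/182)*(-26) + 12 = -⅐ + 12 = 83/7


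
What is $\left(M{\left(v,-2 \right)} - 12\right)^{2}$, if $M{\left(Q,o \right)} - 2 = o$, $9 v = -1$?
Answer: $144$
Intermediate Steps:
$v = - \frac{1}{9}$ ($v = \frac{1}{9} \left(-1\right) = - \frac{1}{9} \approx -0.11111$)
$M{\left(Q,o \right)} = 2 + o$
$\left(M{\left(v,-2 \right)} - 12\right)^{2} = \left(\left(2 - 2\right) - 12\right)^{2} = \left(0 - 12\right)^{2} = \left(-12\right)^{2} = 144$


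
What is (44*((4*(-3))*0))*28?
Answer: 0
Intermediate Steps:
(44*((4*(-3))*0))*28 = (44*(-12*0))*28 = (44*0)*28 = 0*28 = 0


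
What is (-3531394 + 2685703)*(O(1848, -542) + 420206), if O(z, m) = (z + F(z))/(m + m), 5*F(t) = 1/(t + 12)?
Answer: -1194161793660615703/3360400 ≈ -3.5536e+11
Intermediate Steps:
F(t) = 1/(5*(12 + t)) (F(t) = 1/(5*(t + 12)) = 1/(5*(12 + t)))
O(z, m) = (z + 1/(5*(12 + z)))/(2*m) (O(z, m) = (z + 1/(5*(12 + z)))/(m + m) = (z + 1/(5*(12 + z)))/((2*m)) = (z + 1/(5*(12 + z)))*(1/(2*m)) = (z + 1/(5*(12 + z)))/(2*m))
(-3531394 + 2685703)*(O(1848, -542) + 420206) = (-3531394 + 2685703)*((1/10)*(1 + 5*1848*(12 + 1848))/(-542*(12 + 1848)) + 420206) = -845691*((1/10)*(-1/542)*(1 + 5*1848*1860)/1860 + 420206) = -845691*((1/10)*(-1/542)*(1/1860)*(1 + 17186400) + 420206) = -845691*((1/10)*(-1/542)*(1/1860)*17186401 + 420206) = -845691*(-17186401/10081200 + 420206) = -845691*4236163540799/10081200 = -1194161793660615703/3360400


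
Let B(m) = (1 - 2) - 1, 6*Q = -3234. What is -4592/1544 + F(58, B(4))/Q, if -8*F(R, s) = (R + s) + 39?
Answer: -2456753/832216 ≈ -2.9521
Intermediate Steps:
Q = -539 (Q = (⅙)*(-3234) = -539)
B(m) = -2 (B(m) = -1 - 1 = -2)
F(R, s) = -39/8 - R/8 - s/8 (F(R, s) = -((R + s) + 39)/8 = -(39 + R + s)/8 = -39/8 - R/8 - s/8)
-4592/1544 + F(58, B(4))/Q = -4592/1544 + (-39/8 - ⅛*58 - ⅛*(-2))/(-539) = -4592*1/1544 + (-39/8 - 29/4 + ¼)*(-1/539) = -574/193 - 95/8*(-1/539) = -574/193 + 95/4312 = -2456753/832216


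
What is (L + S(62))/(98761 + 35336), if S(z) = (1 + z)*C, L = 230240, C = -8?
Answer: 229736/134097 ≈ 1.7132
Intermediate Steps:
S(z) = -8 - 8*z (S(z) = (1 + z)*(-8) = -8 - 8*z)
(L + S(62))/(98761 + 35336) = (230240 + (-8 - 8*62))/(98761 + 35336) = (230240 + (-8 - 496))/134097 = (230240 - 504)*(1/134097) = 229736*(1/134097) = 229736/134097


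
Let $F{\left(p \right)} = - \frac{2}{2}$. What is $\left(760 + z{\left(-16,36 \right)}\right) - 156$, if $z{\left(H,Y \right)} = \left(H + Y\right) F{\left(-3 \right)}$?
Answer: $584$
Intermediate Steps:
$F{\left(p \right)} = -1$ ($F{\left(p \right)} = \left(-2\right) \frac{1}{2} = -1$)
$z{\left(H,Y \right)} = - H - Y$ ($z{\left(H,Y \right)} = \left(H + Y\right) \left(-1\right) = - H - Y$)
$\left(760 + z{\left(-16,36 \right)}\right) - 156 = \left(760 - 20\right) - 156 = 740 - 156 = 584$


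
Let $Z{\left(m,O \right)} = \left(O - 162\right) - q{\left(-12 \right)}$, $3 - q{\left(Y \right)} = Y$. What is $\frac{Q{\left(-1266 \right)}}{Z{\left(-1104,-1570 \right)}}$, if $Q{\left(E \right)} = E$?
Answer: $\frac{1266}{1747} \approx 0.72467$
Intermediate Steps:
$q{\left(Y \right)} = 3 - Y$
$Z{\left(m,O \right)} = -177 + O$ ($Z{\left(m,O \right)} = \left(O - 162\right) - \left(3 - -12\right) = \left(O - 162\right) - \left(3 + 12\right) = \left(-162 + O\right) - 15 = -177 + O$)
$\frac{Q{\left(-1266 \right)}}{Z{\left(-1104,-1570 \right)}} = - \frac{1266}{-177 - 1570} = - \frac{1266}{-1747} = \left(-1266\right) \left(- \frac{1}{1747}\right) = \frac{1266}{1747}$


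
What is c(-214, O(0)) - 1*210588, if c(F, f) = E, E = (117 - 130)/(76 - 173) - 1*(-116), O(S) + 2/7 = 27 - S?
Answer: -20415771/97 ≈ -2.1047e+5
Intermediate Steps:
O(S) = 187/7 - S (O(S) = -2/7 + (27 - S) = 187/7 - S)
E = 11265/97 (E = -13/(-97) + 116 = -13*(-1/97) + 116 = 13/97 + 116 = 11265/97 ≈ 116.13)
c(F, f) = 11265/97
c(-214, O(0)) - 1*210588 = 11265/97 - 1*210588 = 11265/97 - 210588 = -20415771/97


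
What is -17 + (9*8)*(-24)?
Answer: -1745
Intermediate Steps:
-17 + (9*8)*(-24) = -17 + 72*(-24) = -17 - 1728 = -1745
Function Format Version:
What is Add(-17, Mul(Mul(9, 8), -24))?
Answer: -1745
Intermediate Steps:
Add(-17, Mul(Mul(9, 8), -24)) = Add(-17, Mul(72, -24)) = Add(-17, -1728) = -1745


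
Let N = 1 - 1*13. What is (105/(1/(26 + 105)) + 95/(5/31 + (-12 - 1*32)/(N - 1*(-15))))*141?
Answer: 137635740/71 ≈ 1.9385e+6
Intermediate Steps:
N = -12 (N = 1 - 13 = -12)
(105/(1/(26 + 105)) + 95/(5/31 + (-12 - 1*32)/(N - 1*(-15))))*141 = (105/(1/(26 + 105)) + 95/(5/31 + (-12 - 1*32)/(-12 - 1*(-15))))*141 = (105/(1/131) + 95/(5*(1/31) + (-12 - 32)/(-12 + 15)))*141 = (105/(1/131) + 95/(5/31 - 44/3))*141 = (105*131 + 95/(5/31 - 44*⅓))*141 = (13755 + 95/(5/31 - 44/3))*141 = (13755 + 95/(-1349/93))*141 = (13755 + 95*(-93/1349))*141 = (13755 - 465/71)*141 = (976140/71)*141 = 137635740/71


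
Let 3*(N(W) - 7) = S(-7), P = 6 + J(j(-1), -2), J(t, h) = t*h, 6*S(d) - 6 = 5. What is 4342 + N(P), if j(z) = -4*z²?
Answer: 78293/18 ≈ 4349.6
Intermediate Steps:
S(d) = 11/6 (S(d) = 1 + (⅙)*5 = 1 + ⅚ = 11/6)
J(t, h) = h*t
P = 14 (P = 6 - (-8)*(-1)² = 6 - (-8) = 6 - 2*(-4) = 6 + 8 = 14)
N(W) = 137/18 (N(W) = 7 + (⅓)*(11/6) = 7 + 11/18 = 137/18)
4342 + N(P) = 4342 + 137/18 = 78293/18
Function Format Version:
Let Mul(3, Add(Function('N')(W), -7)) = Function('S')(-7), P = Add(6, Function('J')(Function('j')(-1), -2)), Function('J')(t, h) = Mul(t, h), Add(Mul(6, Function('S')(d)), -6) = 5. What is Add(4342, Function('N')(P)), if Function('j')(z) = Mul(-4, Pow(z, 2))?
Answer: Rational(78293, 18) ≈ 4349.6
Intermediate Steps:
Function('S')(d) = Rational(11, 6) (Function('S')(d) = Add(1, Mul(Rational(1, 6), 5)) = Add(1, Rational(5, 6)) = Rational(11, 6))
Function('J')(t, h) = Mul(h, t)
P = 14 (P = Add(6, Mul(-2, Mul(-4, Pow(-1, 2)))) = Add(6, Mul(-2, Mul(-4, 1))) = Add(6, Mul(-2, -4)) = Add(6, 8) = 14)
Function('N')(W) = Rational(137, 18) (Function('N')(W) = Add(7, Mul(Rational(1, 3), Rational(11, 6))) = Add(7, Rational(11, 18)) = Rational(137, 18))
Add(4342, Function('N')(P)) = Add(4342, Rational(137, 18)) = Rational(78293, 18)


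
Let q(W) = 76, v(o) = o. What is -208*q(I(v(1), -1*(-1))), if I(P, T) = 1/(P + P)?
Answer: -15808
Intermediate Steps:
I(P, T) = 1/(2*P)
-208*q(I(v(1), -1*(-1))) = -208*76 = -15808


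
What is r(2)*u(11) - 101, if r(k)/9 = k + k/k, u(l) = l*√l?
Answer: -101 + 297*√11 ≈ 884.04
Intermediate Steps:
u(l) = l^(3/2)
r(k) = 9 + 9*k (r(k) = 9*(k + k/k) = 9*(k + 1) = 9*(1 + k) = 9 + 9*k)
r(2)*u(11) - 101 = (9 + 9*2)*11^(3/2) - 101 = (9 + 18)*(11*√11) - 101 = 27*(11*√11) - 101 = 297*√11 - 101 = -101 + 297*√11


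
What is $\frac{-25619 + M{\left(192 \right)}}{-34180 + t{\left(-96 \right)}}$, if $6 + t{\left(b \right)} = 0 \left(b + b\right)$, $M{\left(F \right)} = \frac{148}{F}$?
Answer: $\frac{1229675}{1640928} \approx 0.74938$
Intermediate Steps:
$t{\left(b \right)} = -6$ ($t{\left(b \right)} = -6 + 0 \left(b + b\right) = -6 + 0 \cdot 2 b = -6 + 0 = -6$)
$\frac{-25619 + M{\left(192 \right)}}{-34180 + t{\left(-96 \right)}} = \frac{-25619 + \frac{148}{192}}{-34180 - 6} = \frac{-25619 + 148 \cdot \frac{1}{192}}{-34186} = \left(-25619 + \frac{37}{48}\right) \left(- \frac{1}{34186}\right) = \left(- \frac{1229675}{48}\right) \left(- \frac{1}{34186}\right) = \frac{1229675}{1640928}$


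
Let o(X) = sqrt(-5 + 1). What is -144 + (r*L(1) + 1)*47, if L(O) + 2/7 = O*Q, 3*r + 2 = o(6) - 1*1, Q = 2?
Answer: -1243/7 + 376*I/7 ≈ -177.57 + 53.714*I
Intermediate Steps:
o(X) = 2*I (o(X) = sqrt(-4) = 2*I)
r = -1 + 2*I/3 (r = -2/3 + (2*I - 1*1)/3 = -2/3 + (2*I - 1)/3 = -2/3 + (-1 + 2*I)/3 = -2/3 + (-1/3 + 2*I/3) = -1 + 2*I/3 ≈ -1.0 + 0.66667*I)
L(O) = -2/7 + 2*O (L(O) = -2/7 + O*2 = -2/7 + 2*O)
-144 + (r*L(1) + 1)*47 = -144 + ((-1 + 2*I/3)*(-2/7 + 2*1) + 1)*47 = -144 + ((-1 + 2*I/3)*(-2/7 + 2) + 1)*47 = -144 + ((-1 + 2*I/3)*(12/7) + 1)*47 = -144 + ((-12/7 + 8*I/7) + 1)*47 = -144 + (-5/7 + 8*I/7)*47 = -144 + (-235/7 + 376*I/7) = -1243/7 + 376*I/7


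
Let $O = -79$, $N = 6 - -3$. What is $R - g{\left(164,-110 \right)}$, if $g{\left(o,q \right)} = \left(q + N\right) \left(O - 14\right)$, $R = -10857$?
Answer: $-20250$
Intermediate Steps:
$N = 9$ ($N = 6 + 3 = 9$)
$g{\left(o,q \right)} = -837 - 93 q$ ($g{\left(o,q \right)} = \left(q + 9\right) \left(-79 - 14\right) = \left(9 + q\right) \left(-93\right) = -837 - 93 q$)
$R - g{\left(164,-110 \right)} = -10857 - \left(-837 - -10230\right) = -10857 - \left(-837 + 10230\right) = -10857 - 9393 = -20250$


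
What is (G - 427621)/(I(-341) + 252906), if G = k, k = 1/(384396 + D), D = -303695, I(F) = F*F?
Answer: -34509442320/29793760087 ≈ -1.1583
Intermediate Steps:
I(F) = F²
k = 1/80701 (k = 1/(384396 - 303695) = 1/80701 ≈ 1.2391e-5)
G = 1/80701 ≈ 1.2391e-5
(G - 427621)/(I(-341) + 252906) = (1/80701 - 427621)/((-341)² + 252906) = -34509442320/(80701*(116281 + 252906)) = -34509442320/80701/369187 = -34509442320/80701*1/369187 = -34509442320/29793760087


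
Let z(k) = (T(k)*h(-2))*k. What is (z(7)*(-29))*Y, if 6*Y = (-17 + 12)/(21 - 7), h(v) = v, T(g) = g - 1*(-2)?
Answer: -435/2 ≈ -217.50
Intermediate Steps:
T(g) = 2 + g (T(g) = g + 2 = 2 + g)
Y = -5/84 (Y = ((-17 + 12)/(21 - 7))/6 = (-5/14)/6 = (-5*1/14)/6 = (1/6)*(-5/14) = -5/84 ≈ -0.059524)
z(k) = k*(-4 - 2*k) (z(k) = ((2 + k)*(-2))*k = (-4 - 2*k)*k = k*(-4 - 2*k))
(z(7)*(-29))*Y = (-2*7*(2 + 7)*(-29))*(-5/84) = (-2*7*9*(-29))*(-5/84) = -126*(-29)*(-5/84) = 3654*(-5/84) = -435/2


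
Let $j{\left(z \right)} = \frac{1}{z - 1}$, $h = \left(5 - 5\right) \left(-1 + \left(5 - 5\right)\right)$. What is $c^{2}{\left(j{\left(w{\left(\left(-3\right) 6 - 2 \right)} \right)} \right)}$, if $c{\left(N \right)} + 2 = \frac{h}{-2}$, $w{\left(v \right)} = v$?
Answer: $4$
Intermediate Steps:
$h = 0$ ($h = 0 \left(-1 + \left(5 - 5\right)\right) = 0 \left(-1 + 0\right) = 0 \left(-1\right) = 0$)
$j{\left(z \right)} = \frac{1}{-1 + z}$
$c{\left(N \right)} = -2$ ($c{\left(N \right)} = -2 + \frac{0}{-2} = -2 + 0 \left(- \frac{1}{2}\right) = -2 + 0 = -2$)
$c^{2}{\left(j{\left(w{\left(\left(-3\right) 6 - 2 \right)} \right)} \right)} = \left(-2\right)^{2} = 4$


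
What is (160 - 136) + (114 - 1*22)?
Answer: 116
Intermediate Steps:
(160 - 136) + (114 - 1*22) = 24 + (114 - 22) = 24 + 92 = 116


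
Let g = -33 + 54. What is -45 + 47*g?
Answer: 942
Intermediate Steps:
g = 21
-45 + 47*g = -45 + 47*21 = -45 + 987 = 942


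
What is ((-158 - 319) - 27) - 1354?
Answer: -1858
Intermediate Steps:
((-158 - 319) - 27) - 1354 = (-477 - 27) - 1354 = -504 - 1354 = -1858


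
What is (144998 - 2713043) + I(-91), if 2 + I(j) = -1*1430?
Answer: -2569477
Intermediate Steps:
I(j) = -1432 (I(j) = -2 - 1*1430 = -2 - 1430 = -1432)
(144998 - 2713043) + I(-91) = (144998 - 2713043) - 1432 = -2568045 - 1432 = -2569477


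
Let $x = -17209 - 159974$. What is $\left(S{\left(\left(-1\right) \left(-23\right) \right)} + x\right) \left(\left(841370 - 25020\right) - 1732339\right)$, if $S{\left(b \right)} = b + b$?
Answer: $162255543493$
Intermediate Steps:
$S{\left(b \right)} = 2 b$
$x = -177183$ ($x = -17209 - 159974 = -177183$)
$\left(S{\left(\left(-1\right) \left(-23\right) \right)} + x\right) \left(\left(841370 - 25020\right) - 1732339\right) = \left(2 \left(\left(-1\right) \left(-23\right)\right) - 177183\right) \left(\left(841370 - 25020\right) - 1732339\right) = \left(2 \cdot 23 - 177183\right) \left(816350 - 1732339\right) = \left(46 - 177183\right) \left(-915989\right) = \left(-177137\right) \left(-915989\right) = 162255543493$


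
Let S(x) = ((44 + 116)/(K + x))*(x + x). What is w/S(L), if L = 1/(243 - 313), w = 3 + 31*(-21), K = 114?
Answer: 646299/40 ≈ 16157.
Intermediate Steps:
w = -648 (w = 3 - 651 = -648)
L = -1/70 (L = 1/(-70) = -1/70 ≈ -0.014286)
S(x) = 320*x/(114 + x) (S(x) = ((44 + 116)/(114 + x))*(x + x) = (160/(114 + x))*(2*x) = 320*x/(114 + x))
w/S(L) = -648/(320*(-1/70)/(114 - 1/70)) = -648/(320*(-1/70)/(7979/70)) = -648/(320*(-1/70)*(70/7979)) = -648/(-320/7979) = -648*(-7979/320) = 646299/40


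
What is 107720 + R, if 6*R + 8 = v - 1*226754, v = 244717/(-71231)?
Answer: 9961763727/142462 ≈ 69926.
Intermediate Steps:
v = -244717/71231 (v = 244717*(-1/71231) = -244717/71231 ≈ -3.4355)
R = -5384242913/142462 (R = -4/3 + (-244717/71231 - 1*226754)/6 = -4/3 + (-244717/71231 - 226754)/6 = -4/3 + (⅙)*(-16152158891/71231) = -4/3 - 16152158891/427386 = -5384242913/142462 ≈ -37794.)
107720 + R = 107720 - 5384242913/142462 = 9961763727/142462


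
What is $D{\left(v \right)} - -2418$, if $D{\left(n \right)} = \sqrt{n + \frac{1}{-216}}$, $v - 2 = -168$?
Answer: $2418 + \frac{i \sqrt{215142}}{36} \approx 2418.0 + 12.884 i$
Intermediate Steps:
$v = -166$ ($v = 2 - 168 = -166$)
$D{\left(n \right)} = \sqrt{- \frac{1}{216} + n}$ ($D{\left(n \right)} = \sqrt{n - \frac{1}{216}} = \sqrt{- \frac{1}{216} + n}$)
$D{\left(v \right)} - -2418 = \frac{\sqrt{-6 + 1296 \left(-166\right)}}{36} - -2418 = \frac{\sqrt{-6 - 215136}}{36} + 2418 = \frac{\sqrt{-215142}}{36} + 2418 = \frac{i \sqrt{215142}}{36} + 2418 = 2418 + \frac{i \sqrt{215142}}{36}$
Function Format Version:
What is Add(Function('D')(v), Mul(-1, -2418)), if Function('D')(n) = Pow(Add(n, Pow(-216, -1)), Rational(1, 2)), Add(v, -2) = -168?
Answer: Add(2418, Mul(Rational(1, 36), I, Pow(215142, Rational(1, 2)))) ≈ Add(2418.0, Mul(12.884, I))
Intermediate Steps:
v = -166 (v = Add(2, -168) = -166)
Function('D')(n) = Pow(Add(Rational(-1, 216), n), Rational(1, 2)) (Function('D')(n) = Pow(Add(n, Rational(-1, 216)), Rational(1, 2)) = Pow(Add(Rational(-1, 216), n), Rational(1, 2)))
Add(Function('D')(v), Mul(-1, -2418)) = Add(Mul(Rational(1, 36), Pow(Add(-6, Mul(1296, -166)), Rational(1, 2))), Mul(-1, -2418)) = Add(Mul(Rational(1, 36), Pow(Add(-6, -215136), Rational(1, 2))), 2418) = Add(Mul(Rational(1, 36), Pow(-215142, Rational(1, 2))), 2418) = Add(Mul(Rational(1, 36), Mul(I, Pow(215142, Rational(1, 2)))), 2418) = Add(Mul(Rational(1, 36), I, Pow(215142, Rational(1, 2))), 2418) = Add(2418, Mul(Rational(1, 36), I, Pow(215142, Rational(1, 2))))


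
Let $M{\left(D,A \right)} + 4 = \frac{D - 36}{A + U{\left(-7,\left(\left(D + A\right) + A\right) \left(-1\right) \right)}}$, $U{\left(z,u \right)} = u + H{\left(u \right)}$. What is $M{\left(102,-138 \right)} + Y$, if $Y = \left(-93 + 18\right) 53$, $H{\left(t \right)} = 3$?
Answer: $- \frac{51705}{13} \approx -3977.3$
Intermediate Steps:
$Y = -3975$ ($Y = \left(-75\right) 53 = -3975$)
$U{\left(z,u \right)} = 3 + u$ ($U{\left(z,u \right)} = u + 3 = 3 + u$)
$M{\left(D,A \right)} = -4 + \frac{-36 + D}{3 - A - D}$ ($M{\left(D,A \right)} = -4 + \frac{D - 36}{A + \left(3 + \left(\left(D + A\right) + A\right) \left(-1\right)\right)} = -4 + \frac{-36 + D}{A + \left(3 + \left(\left(A + D\right) + A\right) \left(-1\right)\right)} = -4 + \frac{-36 + D}{A + \left(3 + \left(D + 2 A\right) \left(-1\right)\right)} = -4 + \frac{-36 + D}{A - \left(-3 + D + 2 A\right)} = -4 + \frac{-36 + D}{3 - A - D}$)
$M{\left(102,-138 \right)} + Y = \frac{48 - 510 - -552}{-3 - 138 + 102} - 3975 = \frac{48 - 510 + 552}{-39} - 3975 = \left(- \frac{1}{39}\right) 90 - 3975 = - \frac{30}{13} - 3975 = - \frac{51705}{13}$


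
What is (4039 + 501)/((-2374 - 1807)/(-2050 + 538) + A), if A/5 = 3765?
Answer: 6864480/28467581 ≈ 0.24113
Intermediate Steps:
A = 18825 (A = 5*3765 = 18825)
(4039 + 501)/((-2374 - 1807)/(-2050 + 538) + A) = (4039 + 501)/((-2374 - 1807)/(-2050 + 538) + 18825) = 4540/(-4181/(-1512) + 18825) = 4540/(-4181*(-1/1512) + 18825) = 4540/(4181/1512 + 18825) = 4540/(28467581/1512) = 4540*(1512/28467581) = 6864480/28467581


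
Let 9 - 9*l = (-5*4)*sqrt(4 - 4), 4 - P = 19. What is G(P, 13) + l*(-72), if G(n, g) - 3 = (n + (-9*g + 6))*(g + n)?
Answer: 183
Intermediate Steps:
P = -15 (P = 4 - 1*19 = 4 - 19 = -15)
l = 1 (l = 1 - (-5*4)*sqrt(4 - 4)/9 = 1 - (-20)*sqrt(0)/9 = 1 - (-20)*0/9 = 1 - 1/9*0 = 1 + 0 = 1)
G(n, g) = 3 + (g + n)*(6 + n - 9*g) (G(n, g) = 3 + (n + (-9*g + 6))*(g + n) = 3 + (n + (6 - 9*g))*(g + n) = 3 + (6 + n - 9*g)*(g + n) = 3 + (g + n)*(6 + n - 9*g))
G(P, 13) + l*(-72) = (3 + (-15)**2 - 9*13**2 + 6*13 + 6*(-15) - 8*13*(-15)) + 1*(-72) = (3 + 225 - 9*169 + 78 - 90 + 1560) - 72 = (3 + 225 - 1521 + 78 - 90 + 1560) - 72 = 255 - 72 = 183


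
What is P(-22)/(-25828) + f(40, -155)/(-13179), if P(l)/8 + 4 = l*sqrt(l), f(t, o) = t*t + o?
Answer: -9224933/85096803 + 4*I*sqrt(22)/587 ≈ -0.10841 + 0.031962*I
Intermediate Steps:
f(t, o) = o + t**2 (f(t, o) = t**2 + o = o + t**2)
P(l) = -32 + 8*l**(3/2) (P(l) = -32 + 8*(l*sqrt(l)) = -32 + 8*l**(3/2))
P(-22)/(-25828) + f(40, -155)/(-13179) = (-32 + 8*(-22)**(3/2))/(-25828) + (-155 + 40**2)/(-13179) = (-32 + 8*(-22*I*sqrt(22)))*(-1/25828) + (-155 + 1600)*(-1/13179) = (-32 - 176*I*sqrt(22))*(-1/25828) + 1445*(-1/13179) = (8/6457 + 4*I*sqrt(22)/587) - 1445/13179 = -9224933/85096803 + 4*I*sqrt(22)/587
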